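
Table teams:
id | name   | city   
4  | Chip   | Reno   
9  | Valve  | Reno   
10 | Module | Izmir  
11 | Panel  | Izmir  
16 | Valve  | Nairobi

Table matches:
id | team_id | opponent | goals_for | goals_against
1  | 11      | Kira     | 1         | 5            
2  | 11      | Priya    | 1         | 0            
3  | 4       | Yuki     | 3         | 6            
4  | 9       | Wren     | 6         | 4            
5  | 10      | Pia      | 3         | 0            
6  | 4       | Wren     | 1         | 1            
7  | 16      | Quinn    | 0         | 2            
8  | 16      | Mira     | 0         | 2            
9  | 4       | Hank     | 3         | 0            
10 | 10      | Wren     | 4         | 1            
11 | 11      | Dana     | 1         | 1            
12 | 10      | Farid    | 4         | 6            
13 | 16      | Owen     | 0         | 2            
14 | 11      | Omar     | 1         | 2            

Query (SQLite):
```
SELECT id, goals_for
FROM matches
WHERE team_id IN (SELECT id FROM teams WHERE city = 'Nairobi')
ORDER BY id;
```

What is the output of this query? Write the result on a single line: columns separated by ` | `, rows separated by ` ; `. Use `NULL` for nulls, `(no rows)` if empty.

7 | 0 ; 8 | 0 ; 13 | 0

Inner query: teams.id where city = 'Nairobi'.
Outer: keep matches rows whose team_id is in that set.
Inner query → {16}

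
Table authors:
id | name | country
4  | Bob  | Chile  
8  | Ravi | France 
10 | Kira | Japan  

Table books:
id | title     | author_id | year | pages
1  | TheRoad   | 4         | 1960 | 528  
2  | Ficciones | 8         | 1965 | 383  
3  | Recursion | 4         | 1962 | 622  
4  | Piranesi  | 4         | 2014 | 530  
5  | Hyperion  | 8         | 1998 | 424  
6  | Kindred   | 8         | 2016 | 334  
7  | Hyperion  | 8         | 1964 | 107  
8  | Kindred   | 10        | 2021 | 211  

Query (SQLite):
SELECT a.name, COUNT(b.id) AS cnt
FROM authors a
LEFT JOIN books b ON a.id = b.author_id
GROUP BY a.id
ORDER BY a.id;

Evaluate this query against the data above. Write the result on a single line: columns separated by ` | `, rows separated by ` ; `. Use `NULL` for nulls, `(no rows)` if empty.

LEFT JOIN keeps every authors row; unmatched ones get NULL for books columns.
Group by authors.id and compute COUNT(b.id). COUNT(col) of an all-NULL group is 0.
  4: ids {1, 3, 4} → COUNT(b.id)=3
  8: ids {2, 5, 6, 7} → COUNT(b.id)=4
  10: ids {8} → COUNT(b.id)=1

Bob | 3 ; Ravi | 4 ; Kira | 1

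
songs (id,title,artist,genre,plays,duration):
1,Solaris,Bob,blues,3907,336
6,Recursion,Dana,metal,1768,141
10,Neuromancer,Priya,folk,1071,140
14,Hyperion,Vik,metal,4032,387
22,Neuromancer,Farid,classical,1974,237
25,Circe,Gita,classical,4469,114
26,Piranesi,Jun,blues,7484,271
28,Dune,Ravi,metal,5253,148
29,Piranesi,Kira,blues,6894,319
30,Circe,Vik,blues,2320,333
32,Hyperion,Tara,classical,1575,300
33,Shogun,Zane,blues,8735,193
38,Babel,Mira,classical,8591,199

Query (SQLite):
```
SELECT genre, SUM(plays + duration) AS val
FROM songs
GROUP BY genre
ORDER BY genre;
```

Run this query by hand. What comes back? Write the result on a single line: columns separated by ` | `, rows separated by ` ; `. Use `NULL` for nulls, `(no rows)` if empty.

For each row compute plays + duration.
Group by genre; take SUM of the expression per group.
  blues: ids {1, 26, 29, 30, 33} → SUM(plays + duration)=30792
  classical: ids {22, 25, 32, 38} → SUM(plays + duration)=17459
  folk: ids {10} → SUM(plays + duration)=1211
  metal: ids {6, 14, 28} → SUM(plays + duration)=11729

blues | 30792 ; classical | 17459 ; folk | 1211 ; metal | 11729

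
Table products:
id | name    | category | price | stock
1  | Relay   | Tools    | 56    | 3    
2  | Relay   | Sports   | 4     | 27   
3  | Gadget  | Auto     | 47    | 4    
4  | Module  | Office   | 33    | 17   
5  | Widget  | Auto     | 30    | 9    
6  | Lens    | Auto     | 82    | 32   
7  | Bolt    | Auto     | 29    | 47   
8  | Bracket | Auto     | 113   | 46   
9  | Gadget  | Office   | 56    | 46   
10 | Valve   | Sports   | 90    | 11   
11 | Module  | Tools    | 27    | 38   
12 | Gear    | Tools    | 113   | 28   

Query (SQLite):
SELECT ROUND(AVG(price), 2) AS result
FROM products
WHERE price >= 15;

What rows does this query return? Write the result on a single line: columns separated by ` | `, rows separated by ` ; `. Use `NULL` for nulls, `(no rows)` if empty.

61.45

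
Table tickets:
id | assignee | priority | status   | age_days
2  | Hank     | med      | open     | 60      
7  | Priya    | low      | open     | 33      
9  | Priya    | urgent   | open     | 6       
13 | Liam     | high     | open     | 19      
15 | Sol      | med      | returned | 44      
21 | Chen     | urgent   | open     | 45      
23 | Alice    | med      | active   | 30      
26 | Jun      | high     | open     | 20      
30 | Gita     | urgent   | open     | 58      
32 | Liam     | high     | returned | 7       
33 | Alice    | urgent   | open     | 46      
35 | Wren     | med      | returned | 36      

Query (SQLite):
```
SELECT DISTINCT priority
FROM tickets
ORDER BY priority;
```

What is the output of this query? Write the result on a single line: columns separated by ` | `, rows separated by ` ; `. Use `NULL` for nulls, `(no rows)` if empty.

high ; low ; med ; urgent

Collect distinct priority values from tickets.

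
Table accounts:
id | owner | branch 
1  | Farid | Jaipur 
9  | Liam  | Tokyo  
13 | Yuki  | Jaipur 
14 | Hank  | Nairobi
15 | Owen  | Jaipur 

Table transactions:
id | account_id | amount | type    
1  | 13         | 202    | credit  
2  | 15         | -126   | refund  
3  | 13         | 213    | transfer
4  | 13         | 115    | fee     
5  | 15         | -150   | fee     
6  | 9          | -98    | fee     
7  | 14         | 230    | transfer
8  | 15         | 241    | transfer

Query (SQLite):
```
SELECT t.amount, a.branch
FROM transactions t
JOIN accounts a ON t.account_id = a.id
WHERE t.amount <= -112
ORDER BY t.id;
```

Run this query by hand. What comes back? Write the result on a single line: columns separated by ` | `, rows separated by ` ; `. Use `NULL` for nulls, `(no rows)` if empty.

Each transactions row matches the accounts row where account_id = accounts.id.
Then keep rows with t.amount <= -112.

-126 | Jaipur ; -150 | Jaipur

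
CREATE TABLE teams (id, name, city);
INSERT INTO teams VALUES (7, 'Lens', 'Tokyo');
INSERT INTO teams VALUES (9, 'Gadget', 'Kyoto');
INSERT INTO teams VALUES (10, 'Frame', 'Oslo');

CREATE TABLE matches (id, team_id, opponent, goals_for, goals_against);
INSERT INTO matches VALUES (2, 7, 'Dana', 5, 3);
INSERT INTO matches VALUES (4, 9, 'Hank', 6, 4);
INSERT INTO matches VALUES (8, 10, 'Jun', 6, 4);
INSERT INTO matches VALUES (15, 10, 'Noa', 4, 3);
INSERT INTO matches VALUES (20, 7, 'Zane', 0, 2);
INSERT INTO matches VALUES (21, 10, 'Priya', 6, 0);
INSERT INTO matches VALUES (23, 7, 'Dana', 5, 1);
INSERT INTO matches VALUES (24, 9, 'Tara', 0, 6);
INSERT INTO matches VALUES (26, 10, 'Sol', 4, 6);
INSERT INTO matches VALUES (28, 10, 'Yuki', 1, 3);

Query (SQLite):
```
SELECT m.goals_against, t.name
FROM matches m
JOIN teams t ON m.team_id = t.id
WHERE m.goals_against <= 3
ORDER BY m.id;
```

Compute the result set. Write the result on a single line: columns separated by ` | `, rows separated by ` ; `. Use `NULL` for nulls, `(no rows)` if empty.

Each matches row matches the teams row where team_id = teams.id.
Then keep rows with m.goals_against <= 3.

3 | Lens ; 3 | Frame ; 2 | Lens ; 0 | Frame ; 1 | Lens ; 3 | Frame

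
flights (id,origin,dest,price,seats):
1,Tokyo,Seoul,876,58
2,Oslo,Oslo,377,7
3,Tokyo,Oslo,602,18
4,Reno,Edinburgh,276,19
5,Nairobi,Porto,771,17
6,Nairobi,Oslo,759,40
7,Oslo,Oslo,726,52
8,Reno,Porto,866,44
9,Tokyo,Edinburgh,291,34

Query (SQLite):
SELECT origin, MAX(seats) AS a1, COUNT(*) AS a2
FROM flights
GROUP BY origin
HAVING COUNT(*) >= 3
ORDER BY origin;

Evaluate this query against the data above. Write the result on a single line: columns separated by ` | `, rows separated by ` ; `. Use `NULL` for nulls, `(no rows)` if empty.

Tokyo | 58 | 3

Group flights by origin.
Per group compute: MAX(seats), COUNT(*).
HAVING: drop groups with fewer than 3 rows.
  Nairobi: ids {5, 6} → MAX(seats)=40, COUNT(*)=2
  Oslo: ids {2, 7} → MAX(seats)=52, COUNT(*)=2
  Reno: ids {4, 8} → MAX(seats)=44, COUNT(*)=2
  Tokyo: ids {1, 3, 9} → MAX(seats)=58, COUNT(*)=3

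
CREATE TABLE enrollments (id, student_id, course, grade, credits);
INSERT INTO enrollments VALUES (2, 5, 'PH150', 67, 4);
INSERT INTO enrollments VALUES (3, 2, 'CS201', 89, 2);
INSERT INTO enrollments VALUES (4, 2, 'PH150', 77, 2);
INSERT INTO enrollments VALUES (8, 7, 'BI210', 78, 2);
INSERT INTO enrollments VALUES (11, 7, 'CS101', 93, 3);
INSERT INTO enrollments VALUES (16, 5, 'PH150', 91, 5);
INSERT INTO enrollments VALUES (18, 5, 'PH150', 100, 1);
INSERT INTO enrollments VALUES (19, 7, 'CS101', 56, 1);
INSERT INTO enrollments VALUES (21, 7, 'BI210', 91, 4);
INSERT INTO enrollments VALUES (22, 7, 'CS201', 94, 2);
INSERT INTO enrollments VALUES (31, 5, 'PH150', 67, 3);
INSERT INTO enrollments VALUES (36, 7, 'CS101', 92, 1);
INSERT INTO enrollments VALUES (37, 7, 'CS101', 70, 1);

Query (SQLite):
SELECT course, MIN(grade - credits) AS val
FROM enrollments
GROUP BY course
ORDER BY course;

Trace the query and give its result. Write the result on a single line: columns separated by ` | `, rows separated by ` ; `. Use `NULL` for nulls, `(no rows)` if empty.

BI210 | 76 ; CS101 | 55 ; CS201 | 87 ; PH150 | 63

For each row compute grade - credits.
Group by course; take MIN of the expression per group.
  BI210: ids {8, 21} → MIN(grade - credits)=76
  CS101: ids {11, 19, 36, 37} → MIN(grade - credits)=55
  CS201: ids {3, 22} → MIN(grade - credits)=87
  PH150: ids {2, 4, 16, 18, 31} → MIN(grade - credits)=63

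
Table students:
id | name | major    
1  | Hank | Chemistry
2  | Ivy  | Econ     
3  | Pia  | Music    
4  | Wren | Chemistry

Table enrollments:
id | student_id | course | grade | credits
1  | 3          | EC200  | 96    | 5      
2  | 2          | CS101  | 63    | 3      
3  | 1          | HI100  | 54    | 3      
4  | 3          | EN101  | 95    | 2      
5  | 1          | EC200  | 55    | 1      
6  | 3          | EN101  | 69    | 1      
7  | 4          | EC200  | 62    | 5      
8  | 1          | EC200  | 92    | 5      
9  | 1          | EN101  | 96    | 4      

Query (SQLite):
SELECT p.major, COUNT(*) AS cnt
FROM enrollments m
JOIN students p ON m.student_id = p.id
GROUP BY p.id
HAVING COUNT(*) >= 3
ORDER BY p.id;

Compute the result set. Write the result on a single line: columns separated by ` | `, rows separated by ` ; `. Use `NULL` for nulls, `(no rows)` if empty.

Chemistry | 4 ; Music | 3

Join each enrollments row to its students via student_id.
Group joined rows by students.id; compute COUNT(*) per group.
HAVING: keep groups with count ≥ 3.
  1: ids {3, 5, 8, 9} → COUNT(*)=4
  2: ids {2} → COUNT(*)=1
  3: ids {1, 4, 6} → COUNT(*)=3
  4: ids {7} → COUNT(*)=1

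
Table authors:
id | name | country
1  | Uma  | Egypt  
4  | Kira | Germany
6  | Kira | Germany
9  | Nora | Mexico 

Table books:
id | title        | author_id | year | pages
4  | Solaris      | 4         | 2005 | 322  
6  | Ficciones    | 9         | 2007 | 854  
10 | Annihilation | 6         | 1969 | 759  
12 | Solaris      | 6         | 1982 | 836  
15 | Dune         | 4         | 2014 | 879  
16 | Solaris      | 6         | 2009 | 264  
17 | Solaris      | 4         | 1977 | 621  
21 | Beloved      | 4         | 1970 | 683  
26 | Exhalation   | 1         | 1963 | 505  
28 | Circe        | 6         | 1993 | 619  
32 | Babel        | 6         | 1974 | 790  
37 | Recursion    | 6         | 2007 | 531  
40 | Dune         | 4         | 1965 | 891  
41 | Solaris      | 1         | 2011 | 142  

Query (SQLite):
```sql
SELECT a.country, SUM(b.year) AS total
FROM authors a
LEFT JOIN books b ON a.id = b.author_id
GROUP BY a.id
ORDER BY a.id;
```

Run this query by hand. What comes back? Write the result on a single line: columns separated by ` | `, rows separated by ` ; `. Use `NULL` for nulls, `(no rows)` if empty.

LEFT JOIN keeps every authors row; unmatched ones get NULL for books columns.
Group by authors.id and compute SUM(b.year). SUM over an all-NULL group is NULL.
  1: ids {26, 41} → SUM(b.year)=3974
  4: ids {4, 15, 17, 21, 40} → SUM(b.year)=9931
  6: ids {10, 12, 16, 28, 32, 37} → SUM(b.year)=11934
  9: ids {6} → SUM(b.year)=2007

Egypt | 3974 ; Germany | 9931 ; Germany | 11934 ; Mexico | 2007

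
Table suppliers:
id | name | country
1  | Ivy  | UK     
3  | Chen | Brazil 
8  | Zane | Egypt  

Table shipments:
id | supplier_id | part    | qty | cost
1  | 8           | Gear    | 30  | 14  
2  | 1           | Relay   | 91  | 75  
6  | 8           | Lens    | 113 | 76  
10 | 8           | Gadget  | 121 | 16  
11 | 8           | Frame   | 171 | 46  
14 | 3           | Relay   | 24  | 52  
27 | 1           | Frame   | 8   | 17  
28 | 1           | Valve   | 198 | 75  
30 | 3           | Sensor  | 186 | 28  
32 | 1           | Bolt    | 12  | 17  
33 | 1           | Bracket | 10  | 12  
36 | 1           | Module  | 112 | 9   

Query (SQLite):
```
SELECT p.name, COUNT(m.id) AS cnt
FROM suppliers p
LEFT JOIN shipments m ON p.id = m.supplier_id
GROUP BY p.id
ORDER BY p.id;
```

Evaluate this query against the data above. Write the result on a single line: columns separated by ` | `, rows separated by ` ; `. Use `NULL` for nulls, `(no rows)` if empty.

LEFT JOIN keeps every suppliers row; unmatched ones get NULL for shipments columns.
Group by suppliers.id and compute COUNT(m.id). COUNT(col) of an all-NULL group is 0.
  1: ids {2, 27, 28, 32, 33, 36} → COUNT(m.id)=6
  3: ids {14, 30} → COUNT(m.id)=2
  8: ids {1, 6, 10, 11} → COUNT(m.id)=4

Ivy | 6 ; Chen | 2 ; Zane | 4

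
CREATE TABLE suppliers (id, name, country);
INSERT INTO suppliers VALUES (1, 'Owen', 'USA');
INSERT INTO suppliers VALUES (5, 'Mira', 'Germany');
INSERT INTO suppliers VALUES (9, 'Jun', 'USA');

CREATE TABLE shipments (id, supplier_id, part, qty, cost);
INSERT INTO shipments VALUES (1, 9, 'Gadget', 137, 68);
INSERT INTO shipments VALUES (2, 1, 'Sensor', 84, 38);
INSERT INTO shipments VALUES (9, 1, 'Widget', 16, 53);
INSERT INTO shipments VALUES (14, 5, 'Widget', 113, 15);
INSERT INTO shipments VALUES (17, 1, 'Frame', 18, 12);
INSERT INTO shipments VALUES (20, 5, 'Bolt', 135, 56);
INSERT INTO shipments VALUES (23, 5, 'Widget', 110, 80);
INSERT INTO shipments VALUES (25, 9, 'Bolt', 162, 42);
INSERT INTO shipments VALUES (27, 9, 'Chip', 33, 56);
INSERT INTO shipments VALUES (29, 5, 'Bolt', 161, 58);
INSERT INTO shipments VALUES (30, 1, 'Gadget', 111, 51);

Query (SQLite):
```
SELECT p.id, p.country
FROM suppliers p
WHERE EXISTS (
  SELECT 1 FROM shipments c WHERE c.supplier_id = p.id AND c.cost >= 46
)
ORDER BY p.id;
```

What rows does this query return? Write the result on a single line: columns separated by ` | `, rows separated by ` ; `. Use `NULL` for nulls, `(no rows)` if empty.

For each suppliers row, check whether any shipments with matching supplier_id has cost >= 46.
Keep rows where that is true.

1 | USA ; 5 | Germany ; 9 | USA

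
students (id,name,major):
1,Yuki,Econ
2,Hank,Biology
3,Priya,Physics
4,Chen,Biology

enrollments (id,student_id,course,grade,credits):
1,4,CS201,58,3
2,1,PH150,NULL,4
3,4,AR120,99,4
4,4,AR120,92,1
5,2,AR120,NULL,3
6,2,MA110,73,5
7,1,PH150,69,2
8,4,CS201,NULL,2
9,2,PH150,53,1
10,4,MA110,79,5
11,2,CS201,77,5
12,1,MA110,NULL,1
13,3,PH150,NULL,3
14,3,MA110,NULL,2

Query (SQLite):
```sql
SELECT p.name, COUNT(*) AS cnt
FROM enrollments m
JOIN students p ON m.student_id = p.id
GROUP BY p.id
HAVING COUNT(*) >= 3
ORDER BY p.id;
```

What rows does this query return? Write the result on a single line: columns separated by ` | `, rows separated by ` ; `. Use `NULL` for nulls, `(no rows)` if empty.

Yuki | 3 ; Hank | 4 ; Chen | 5

Join each enrollments row to its students via student_id.
Group joined rows by students.id; compute COUNT(*) per group.
HAVING: keep groups with count ≥ 3.
  1: ids {2, 7, 12} → COUNT(*)=3
  2: ids {5, 6, 9, 11} → COUNT(*)=4
  3: ids {13, 14} → COUNT(*)=2
  4: ids {1, 3, 4, 8, 10} → COUNT(*)=5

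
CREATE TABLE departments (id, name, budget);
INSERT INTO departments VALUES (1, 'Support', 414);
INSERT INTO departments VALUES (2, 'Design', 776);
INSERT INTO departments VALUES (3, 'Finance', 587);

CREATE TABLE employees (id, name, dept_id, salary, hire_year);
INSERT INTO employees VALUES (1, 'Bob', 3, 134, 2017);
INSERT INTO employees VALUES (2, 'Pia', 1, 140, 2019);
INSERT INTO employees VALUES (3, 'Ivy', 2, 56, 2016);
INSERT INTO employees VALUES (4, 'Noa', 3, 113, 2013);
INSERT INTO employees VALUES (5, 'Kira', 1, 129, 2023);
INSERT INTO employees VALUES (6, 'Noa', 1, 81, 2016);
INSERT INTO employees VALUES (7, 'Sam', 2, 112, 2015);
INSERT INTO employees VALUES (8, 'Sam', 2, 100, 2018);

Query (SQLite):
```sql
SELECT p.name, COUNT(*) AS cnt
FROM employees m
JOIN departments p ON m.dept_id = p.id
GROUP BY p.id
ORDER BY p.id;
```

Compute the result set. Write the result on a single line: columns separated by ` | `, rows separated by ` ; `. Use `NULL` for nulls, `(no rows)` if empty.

Join each employees row to its departments via dept_id.
Group joined rows by departments.id; compute COUNT(*) per group.
  1: ids {2, 5, 6} → COUNT(*)=3
  2: ids {3, 7, 8} → COUNT(*)=3
  3: ids {1, 4} → COUNT(*)=2

Support | 3 ; Design | 3 ; Finance | 2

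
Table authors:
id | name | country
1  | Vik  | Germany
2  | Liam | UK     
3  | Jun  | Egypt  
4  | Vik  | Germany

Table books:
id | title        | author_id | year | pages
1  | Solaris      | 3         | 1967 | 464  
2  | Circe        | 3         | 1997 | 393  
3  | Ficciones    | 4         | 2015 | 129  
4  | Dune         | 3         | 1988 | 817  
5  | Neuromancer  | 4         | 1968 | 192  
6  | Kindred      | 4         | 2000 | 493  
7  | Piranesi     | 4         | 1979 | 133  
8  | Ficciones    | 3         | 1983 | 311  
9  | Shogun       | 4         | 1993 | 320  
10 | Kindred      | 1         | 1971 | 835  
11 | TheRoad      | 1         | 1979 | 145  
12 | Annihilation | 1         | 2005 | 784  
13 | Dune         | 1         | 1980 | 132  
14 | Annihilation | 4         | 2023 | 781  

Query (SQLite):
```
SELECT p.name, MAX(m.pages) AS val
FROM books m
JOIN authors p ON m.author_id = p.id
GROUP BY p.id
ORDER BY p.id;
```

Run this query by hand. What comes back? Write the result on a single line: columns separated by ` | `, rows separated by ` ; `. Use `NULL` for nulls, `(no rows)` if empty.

Vik | 835 ; Jun | 817 ; Vik | 781

Join each books row to its authors via author_id.
Group joined rows by authors.id; compute MAX(m.pages) per group.
  1: ids {10, 11, 12, 13} → MAX(m.pages)=835
  3: ids {1, 2, 4, 8} → MAX(m.pages)=817
  4: ids {3, 5, 6, 7, 9, 14} → MAX(m.pages)=781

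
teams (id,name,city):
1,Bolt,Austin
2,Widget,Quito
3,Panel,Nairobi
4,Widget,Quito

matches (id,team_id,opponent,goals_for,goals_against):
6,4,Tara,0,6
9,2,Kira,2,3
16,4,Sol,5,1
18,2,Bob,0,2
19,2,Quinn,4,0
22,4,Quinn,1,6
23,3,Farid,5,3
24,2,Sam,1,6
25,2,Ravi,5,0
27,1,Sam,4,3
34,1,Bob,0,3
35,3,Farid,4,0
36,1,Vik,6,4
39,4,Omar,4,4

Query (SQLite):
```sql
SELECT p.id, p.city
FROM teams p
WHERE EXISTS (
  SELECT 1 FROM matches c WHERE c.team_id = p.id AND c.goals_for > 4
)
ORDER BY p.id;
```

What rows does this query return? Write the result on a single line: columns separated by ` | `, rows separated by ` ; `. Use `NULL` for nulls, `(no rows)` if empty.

1 | Austin ; 2 | Quito ; 3 | Nairobi ; 4 | Quito

For each teams row, check whether any matches with matching team_id has goals_for > 4.
Keep rows where that is true.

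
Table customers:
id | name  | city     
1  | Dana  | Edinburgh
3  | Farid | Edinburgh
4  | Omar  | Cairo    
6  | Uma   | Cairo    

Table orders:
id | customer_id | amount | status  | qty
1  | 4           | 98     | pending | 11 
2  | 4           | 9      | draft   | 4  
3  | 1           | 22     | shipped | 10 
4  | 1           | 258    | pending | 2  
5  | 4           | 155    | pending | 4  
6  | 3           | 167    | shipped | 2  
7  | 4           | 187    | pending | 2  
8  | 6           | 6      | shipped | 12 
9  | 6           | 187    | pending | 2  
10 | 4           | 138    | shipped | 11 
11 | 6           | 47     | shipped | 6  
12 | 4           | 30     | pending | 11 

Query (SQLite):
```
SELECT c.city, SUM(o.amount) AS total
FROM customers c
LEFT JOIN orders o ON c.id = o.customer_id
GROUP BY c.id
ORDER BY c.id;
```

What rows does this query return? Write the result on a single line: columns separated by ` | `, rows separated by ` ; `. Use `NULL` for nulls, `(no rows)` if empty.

LEFT JOIN keeps every customers row; unmatched ones get NULL for orders columns.
Group by customers.id and compute SUM(o.amount). SUM over an all-NULL group is NULL.
  1: ids {3, 4} → SUM(o.amount)=280
  3: ids {6} → SUM(o.amount)=167
  4: ids {1, 2, 5, 7, 10, 12} → SUM(o.amount)=617
  6: ids {8, 9, 11} → SUM(o.amount)=240

Edinburgh | 280 ; Edinburgh | 167 ; Cairo | 617 ; Cairo | 240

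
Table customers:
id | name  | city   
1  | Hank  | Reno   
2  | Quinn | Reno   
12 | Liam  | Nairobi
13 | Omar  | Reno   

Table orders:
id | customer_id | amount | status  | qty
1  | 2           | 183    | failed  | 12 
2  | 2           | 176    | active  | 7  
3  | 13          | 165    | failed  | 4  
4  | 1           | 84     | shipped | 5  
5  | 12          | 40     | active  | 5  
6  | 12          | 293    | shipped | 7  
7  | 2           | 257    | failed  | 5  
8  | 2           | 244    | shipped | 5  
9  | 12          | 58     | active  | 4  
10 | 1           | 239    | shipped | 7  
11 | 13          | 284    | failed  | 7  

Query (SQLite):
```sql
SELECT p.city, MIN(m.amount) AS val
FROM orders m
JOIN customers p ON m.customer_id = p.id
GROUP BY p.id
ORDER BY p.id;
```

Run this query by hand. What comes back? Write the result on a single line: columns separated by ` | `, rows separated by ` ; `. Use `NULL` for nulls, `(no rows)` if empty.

Join each orders row to its customers via customer_id.
Group joined rows by customers.id; compute MIN(m.amount) per group.
  1: ids {4, 10} → MIN(m.amount)=84
  2: ids {1, 2, 7, 8} → MIN(m.amount)=176
  12: ids {5, 6, 9} → MIN(m.amount)=40
  13: ids {3, 11} → MIN(m.amount)=165

Reno | 84 ; Reno | 176 ; Nairobi | 40 ; Reno | 165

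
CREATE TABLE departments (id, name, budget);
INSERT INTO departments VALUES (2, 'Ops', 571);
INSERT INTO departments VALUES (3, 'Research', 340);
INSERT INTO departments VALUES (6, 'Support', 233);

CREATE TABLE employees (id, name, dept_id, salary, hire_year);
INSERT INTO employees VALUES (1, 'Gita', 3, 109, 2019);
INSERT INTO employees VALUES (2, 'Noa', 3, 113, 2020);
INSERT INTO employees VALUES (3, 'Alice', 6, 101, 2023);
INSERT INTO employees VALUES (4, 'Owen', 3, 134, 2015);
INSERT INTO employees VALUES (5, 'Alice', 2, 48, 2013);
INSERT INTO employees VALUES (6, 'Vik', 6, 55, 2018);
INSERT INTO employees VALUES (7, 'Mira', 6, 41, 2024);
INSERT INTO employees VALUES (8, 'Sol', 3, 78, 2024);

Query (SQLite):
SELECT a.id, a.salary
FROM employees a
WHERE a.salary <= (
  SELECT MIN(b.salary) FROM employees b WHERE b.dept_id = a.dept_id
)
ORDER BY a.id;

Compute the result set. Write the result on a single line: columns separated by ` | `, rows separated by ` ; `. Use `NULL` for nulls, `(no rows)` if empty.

5 | 48 ; 7 | 41 ; 8 | 78

For each employees row a, compute MIN(salary) over rows sharing a.dept_id.
Keep row a if a.salary <= that per-group MIN.
  dept_id=2: MIN(salary) = 48
  dept_id=3: MIN(salary) = 78
  dept_id=6: MIN(salary) = 41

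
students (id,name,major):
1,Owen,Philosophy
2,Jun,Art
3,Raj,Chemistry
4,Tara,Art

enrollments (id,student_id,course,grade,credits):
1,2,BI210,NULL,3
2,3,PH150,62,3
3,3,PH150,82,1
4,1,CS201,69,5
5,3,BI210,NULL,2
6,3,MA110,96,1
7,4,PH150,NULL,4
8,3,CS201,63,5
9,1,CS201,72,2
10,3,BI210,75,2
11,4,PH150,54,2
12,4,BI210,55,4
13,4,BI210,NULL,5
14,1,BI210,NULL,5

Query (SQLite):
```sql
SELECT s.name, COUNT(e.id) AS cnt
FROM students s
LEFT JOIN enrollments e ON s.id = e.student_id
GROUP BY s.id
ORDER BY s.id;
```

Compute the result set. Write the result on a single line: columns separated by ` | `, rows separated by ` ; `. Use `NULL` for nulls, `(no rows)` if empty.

LEFT JOIN keeps every students row; unmatched ones get NULL for enrollments columns.
Group by students.id and compute COUNT(e.id). COUNT(col) of an all-NULL group is 0.
  1: ids {4, 9, 14} → COUNT(e.id)=3
  2: ids {1} → COUNT(e.id)=1
  3: ids {2, 3, 5, 6, 8, 10} → COUNT(e.id)=6
  4: ids {7, 11, 12, 13} → COUNT(e.id)=4

Owen | 3 ; Jun | 1 ; Raj | 6 ; Tara | 4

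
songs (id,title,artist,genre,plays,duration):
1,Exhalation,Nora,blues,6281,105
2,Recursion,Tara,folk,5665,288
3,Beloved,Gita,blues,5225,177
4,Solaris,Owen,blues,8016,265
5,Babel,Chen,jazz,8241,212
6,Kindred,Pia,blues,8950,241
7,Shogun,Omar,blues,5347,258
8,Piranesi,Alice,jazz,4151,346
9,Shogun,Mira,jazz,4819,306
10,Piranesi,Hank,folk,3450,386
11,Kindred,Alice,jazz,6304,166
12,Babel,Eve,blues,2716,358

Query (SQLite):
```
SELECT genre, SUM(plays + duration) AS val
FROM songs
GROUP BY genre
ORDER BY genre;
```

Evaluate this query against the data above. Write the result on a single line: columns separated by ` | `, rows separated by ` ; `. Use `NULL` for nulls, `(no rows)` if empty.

blues | 37939 ; folk | 9789 ; jazz | 24545

For each row compute plays + duration.
Group by genre; take SUM of the expression per group.
  blues: ids {1, 3, 4, 6, 7, 12} → SUM(plays + duration)=37939
  folk: ids {2, 10} → SUM(plays + duration)=9789
  jazz: ids {5, 8, 9, 11} → SUM(plays + duration)=24545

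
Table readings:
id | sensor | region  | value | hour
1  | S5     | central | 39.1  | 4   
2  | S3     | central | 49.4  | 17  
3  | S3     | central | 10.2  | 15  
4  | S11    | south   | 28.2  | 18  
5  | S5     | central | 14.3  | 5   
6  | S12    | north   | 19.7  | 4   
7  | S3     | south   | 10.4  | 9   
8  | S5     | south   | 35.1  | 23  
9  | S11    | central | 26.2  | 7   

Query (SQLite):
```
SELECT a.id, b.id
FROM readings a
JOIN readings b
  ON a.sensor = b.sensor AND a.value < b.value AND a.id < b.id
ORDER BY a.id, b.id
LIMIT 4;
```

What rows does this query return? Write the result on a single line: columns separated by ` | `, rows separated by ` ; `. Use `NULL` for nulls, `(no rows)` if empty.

3 | 7 ; 5 | 8

Pairs (a,b) with same sensor, a.value < b.value, a.id < b.id.
sensor groups: S11:{4,9} S12:{6} S3:{2,3,7} S5:{1,5,8}
Ordered by (a.id, b.id); first 4.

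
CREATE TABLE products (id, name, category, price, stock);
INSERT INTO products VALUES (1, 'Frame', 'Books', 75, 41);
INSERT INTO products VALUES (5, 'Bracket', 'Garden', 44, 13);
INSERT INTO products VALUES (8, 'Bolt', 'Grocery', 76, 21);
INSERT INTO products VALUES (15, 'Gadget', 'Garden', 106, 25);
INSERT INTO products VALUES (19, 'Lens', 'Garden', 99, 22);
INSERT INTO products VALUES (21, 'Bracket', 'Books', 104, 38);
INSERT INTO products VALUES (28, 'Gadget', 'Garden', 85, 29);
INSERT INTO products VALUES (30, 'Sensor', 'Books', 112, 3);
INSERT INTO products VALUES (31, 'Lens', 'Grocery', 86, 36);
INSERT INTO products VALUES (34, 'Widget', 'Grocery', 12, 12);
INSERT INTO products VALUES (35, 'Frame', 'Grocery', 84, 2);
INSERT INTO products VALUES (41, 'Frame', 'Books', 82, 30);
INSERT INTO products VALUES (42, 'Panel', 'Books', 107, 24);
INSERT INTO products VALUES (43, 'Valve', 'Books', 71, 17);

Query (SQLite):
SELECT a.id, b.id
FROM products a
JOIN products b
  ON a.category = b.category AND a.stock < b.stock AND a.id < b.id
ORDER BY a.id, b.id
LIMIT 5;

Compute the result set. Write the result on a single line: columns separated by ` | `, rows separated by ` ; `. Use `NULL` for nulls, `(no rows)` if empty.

5 | 15 ; 5 | 19 ; 5 | 28 ; 8 | 31 ; 15 | 28

Pairs (a,b) with same category, a.stock < b.stock, a.id < b.id.
category groups: Books:{1,21,30,41,42,43} Garden:{5,15,19,28} Grocery:{8,31,34,35}
Ordered by (a.id, b.id); first 5.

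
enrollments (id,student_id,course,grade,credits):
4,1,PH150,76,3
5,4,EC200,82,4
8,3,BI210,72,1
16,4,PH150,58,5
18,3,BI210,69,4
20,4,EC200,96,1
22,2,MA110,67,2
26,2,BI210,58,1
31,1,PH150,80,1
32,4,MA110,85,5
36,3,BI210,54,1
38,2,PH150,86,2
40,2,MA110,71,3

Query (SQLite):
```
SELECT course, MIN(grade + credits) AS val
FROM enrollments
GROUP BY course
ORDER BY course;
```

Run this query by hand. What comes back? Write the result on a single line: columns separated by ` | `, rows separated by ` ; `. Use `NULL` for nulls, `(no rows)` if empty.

BI210 | 55 ; EC200 | 86 ; MA110 | 69 ; PH150 | 63

For each row compute grade + credits.
Group by course; take MIN of the expression per group.
  BI210: ids {8, 18, 26, 36} → MIN(grade + credits)=55
  EC200: ids {5, 20} → MIN(grade + credits)=86
  MA110: ids {22, 32, 40} → MIN(grade + credits)=69
  PH150: ids {4, 16, 31, 38} → MIN(grade + credits)=63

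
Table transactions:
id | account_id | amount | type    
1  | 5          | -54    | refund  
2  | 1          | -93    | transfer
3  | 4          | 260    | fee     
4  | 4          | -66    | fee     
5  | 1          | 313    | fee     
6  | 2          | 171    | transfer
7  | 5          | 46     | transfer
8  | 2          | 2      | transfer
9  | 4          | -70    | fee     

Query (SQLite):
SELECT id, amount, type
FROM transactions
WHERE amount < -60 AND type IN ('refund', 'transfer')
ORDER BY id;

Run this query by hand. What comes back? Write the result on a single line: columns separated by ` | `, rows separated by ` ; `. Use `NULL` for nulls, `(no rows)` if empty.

amount < -60: ids {2, 4, 9}
type IN ('refund', 'transfer'): ids {1, 2, 6, 7, 8}
Combine with AND.

2 | -93 | transfer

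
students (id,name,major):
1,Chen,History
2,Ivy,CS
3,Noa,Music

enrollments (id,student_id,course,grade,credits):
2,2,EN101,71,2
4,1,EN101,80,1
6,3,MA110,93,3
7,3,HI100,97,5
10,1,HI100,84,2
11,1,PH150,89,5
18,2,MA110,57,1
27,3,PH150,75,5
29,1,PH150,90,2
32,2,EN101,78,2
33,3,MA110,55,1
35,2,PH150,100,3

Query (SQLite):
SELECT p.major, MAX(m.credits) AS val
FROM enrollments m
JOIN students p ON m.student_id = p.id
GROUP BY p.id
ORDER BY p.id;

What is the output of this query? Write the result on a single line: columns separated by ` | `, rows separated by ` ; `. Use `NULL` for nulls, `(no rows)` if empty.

Join each enrollments row to its students via student_id.
Group joined rows by students.id; compute MAX(m.credits) per group.
  1: ids {4, 10, 11, 29} → MAX(m.credits)=5
  2: ids {2, 18, 32, 35} → MAX(m.credits)=3
  3: ids {6, 7, 27, 33} → MAX(m.credits)=5

History | 5 ; CS | 3 ; Music | 5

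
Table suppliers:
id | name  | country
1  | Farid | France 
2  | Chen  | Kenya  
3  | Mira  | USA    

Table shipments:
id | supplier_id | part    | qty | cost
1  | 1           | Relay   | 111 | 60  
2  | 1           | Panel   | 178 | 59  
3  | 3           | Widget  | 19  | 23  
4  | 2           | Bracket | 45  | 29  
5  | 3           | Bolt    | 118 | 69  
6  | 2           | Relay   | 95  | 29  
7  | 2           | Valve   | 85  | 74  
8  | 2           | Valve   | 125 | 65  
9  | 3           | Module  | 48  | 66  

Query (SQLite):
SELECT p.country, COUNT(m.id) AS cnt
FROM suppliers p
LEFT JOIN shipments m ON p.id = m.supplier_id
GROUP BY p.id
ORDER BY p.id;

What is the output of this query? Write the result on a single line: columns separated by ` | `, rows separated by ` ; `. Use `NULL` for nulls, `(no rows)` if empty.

LEFT JOIN keeps every suppliers row; unmatched ones get NULL for shipments columns.
Group by suppliers.id and compute COUNT(m.id). COUNT(col) of an all-NULL group is 0.
  1: ids {1, 2} → COUNT(m.id)=2
  2: ids {4, 6, 7, 8} → COUNT(m.id)=4
  3: ids {3, 5, 9} → COUNT(m.id)=3

France | 2 ; Kenya | 4 ; USA | 3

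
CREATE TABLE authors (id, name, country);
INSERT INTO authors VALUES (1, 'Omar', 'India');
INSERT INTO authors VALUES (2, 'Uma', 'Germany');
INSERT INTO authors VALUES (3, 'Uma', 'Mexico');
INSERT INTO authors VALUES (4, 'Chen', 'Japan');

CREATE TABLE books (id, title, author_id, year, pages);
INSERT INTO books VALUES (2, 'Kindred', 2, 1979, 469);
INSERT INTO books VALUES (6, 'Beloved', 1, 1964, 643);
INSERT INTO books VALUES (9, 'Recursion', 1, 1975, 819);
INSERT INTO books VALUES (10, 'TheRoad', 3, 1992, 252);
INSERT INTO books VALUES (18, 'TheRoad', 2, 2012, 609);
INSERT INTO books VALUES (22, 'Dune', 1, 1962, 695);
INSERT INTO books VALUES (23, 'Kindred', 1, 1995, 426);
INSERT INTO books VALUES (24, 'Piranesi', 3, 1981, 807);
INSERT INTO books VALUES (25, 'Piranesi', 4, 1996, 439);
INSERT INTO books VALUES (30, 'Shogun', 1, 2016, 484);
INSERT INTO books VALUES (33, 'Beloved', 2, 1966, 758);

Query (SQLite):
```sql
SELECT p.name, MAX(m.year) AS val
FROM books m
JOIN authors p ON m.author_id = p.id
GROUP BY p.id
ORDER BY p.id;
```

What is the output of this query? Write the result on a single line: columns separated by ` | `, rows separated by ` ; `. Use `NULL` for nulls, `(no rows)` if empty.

Join each books row to its authors via author_id.
Group joined rows by authors.id; compute MAX(m.year) per group.
  1: ids {6, 9, 22, 23, 30} → MAX(m.year)=2016
  2: ids {2, 18, 33} → MAX(m.year)=2012
  3: ids {10, 24} → MAX(m.year)=1992
  4: ids {25} → MAX(m.year)=1996

Omar | 2016 ; Uma | 2012 ; Uma | 1992 ; Chen | 1996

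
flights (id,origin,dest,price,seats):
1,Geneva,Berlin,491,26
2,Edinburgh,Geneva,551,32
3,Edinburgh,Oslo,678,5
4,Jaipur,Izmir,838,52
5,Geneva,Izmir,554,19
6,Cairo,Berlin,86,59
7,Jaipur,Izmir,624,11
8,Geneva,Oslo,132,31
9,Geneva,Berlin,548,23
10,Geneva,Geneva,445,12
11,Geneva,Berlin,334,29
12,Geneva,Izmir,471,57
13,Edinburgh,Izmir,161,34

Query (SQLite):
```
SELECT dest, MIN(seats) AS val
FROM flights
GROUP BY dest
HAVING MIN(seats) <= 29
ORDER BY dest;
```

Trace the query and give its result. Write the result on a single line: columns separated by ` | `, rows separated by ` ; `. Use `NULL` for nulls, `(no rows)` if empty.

Partition flights by dest; compute MIN(seats) within each group.
HAVING: keep groups where MIN(seats) <= 29.
  Berlin: ids {1, 6, 9, 11} → MIN(seats)=23
  Geneva: ids {2, 10} → MIN(seats)=12
  Izmir: ids {4, 5, 7, 12, 13} → MIN(seats)=11
  Oslo: ids {3, 8} → MIN(seats)=5

Berlin | 23 ; Geneva | 12 ; Izmir | 11 ; Oslo | 5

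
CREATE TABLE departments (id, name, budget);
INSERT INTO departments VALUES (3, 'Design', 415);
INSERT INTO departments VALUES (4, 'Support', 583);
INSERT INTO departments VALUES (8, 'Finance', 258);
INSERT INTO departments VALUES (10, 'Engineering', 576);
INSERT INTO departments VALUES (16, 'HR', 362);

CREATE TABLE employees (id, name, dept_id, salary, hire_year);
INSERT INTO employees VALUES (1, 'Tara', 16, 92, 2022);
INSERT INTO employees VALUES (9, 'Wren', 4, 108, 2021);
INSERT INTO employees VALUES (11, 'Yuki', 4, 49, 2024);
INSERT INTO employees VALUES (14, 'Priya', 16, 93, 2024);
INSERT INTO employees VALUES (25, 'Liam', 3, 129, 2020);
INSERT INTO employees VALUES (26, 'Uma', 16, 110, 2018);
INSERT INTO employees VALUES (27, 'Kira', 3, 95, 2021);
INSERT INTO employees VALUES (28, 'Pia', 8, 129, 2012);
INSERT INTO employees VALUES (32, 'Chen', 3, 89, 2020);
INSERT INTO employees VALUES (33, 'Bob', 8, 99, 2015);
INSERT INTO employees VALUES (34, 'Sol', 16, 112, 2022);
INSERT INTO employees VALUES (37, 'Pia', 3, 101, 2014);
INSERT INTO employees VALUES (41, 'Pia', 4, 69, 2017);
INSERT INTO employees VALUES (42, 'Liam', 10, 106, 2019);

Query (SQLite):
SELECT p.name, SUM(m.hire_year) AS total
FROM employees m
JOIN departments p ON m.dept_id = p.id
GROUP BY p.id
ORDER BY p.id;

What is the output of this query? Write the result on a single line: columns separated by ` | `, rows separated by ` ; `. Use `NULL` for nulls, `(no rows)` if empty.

Design | 8075 ; Support | 6062 ; Finance | 4027 ; Engineering | 2019 ; HR | 8086

Join each employees row to its departments via dept_id.
Group joined rows by departments.id; compute SUM(m.hire_year) per group.
  3: ids {25, 27, 32, 37} → SUM(m.hire_year)=8075
  4: ids {9, 11, 41} → SUM(m.hire_year)=6062
  8: ids {28, 33} → SUM(m.hire_year)=4027
  10: ids {42} → SUM(m.hire_year)=2019
  16: ids {1, 14, 26, 34} → SUM(m.hire_year)=8086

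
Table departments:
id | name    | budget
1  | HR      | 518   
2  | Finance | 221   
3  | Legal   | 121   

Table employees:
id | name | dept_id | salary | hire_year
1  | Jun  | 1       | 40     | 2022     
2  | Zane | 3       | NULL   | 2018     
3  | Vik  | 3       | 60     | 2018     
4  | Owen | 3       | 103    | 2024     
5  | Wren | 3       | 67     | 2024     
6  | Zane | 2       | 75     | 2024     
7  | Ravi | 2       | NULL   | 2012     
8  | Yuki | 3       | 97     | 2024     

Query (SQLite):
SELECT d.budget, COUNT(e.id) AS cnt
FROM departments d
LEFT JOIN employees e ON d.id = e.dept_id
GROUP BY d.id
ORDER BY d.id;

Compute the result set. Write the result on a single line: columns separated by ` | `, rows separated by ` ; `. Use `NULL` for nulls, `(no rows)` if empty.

LEFT JOIN keeps every departments row; unmatched ones get NULL for employees columns.
Group by departments.id and compute COUNT(e.id). COUNT(col) of an all-NULL group is 0.
  1: ids {1} → COUNT(e.id)=1
  2: ids {6, 7} → COUNT(e.id)=2
  3: ids {2, 3, 4, 5, 8} → COUNT(e.id)=5

518 | 1 ; 221 | 2 ; 121 | 5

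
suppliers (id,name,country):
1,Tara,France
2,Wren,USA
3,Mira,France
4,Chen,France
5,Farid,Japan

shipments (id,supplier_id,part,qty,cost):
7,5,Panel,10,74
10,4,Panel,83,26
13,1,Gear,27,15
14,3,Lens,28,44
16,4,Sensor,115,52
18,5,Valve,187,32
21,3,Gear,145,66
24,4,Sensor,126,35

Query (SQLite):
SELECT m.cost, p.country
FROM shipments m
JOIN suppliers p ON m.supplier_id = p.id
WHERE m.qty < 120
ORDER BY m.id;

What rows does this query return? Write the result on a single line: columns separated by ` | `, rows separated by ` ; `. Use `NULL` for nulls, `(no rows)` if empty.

74 | Japan ; 26 | France ; 15 | France ; 44 | France ; 52 | France

Each shipments row matches the suppliers row where supplier_id = suppliers.id.
Then keep rows with m.qty < 120.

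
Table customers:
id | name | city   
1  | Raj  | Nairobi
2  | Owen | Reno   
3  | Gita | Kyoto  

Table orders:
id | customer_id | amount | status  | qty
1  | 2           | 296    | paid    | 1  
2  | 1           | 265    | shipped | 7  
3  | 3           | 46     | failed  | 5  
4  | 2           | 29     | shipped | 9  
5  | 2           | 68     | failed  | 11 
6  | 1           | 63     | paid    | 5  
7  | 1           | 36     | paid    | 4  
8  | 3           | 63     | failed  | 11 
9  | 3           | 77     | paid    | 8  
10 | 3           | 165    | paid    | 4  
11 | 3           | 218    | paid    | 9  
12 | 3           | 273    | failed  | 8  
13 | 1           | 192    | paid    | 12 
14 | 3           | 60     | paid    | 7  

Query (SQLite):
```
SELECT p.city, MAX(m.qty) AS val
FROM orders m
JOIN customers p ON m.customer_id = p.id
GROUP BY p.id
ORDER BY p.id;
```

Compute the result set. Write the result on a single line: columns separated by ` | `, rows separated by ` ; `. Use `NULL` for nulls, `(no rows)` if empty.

Join each orders row to its customers via customer_id.
Group joined rows by customers.id; compute MAX(m.qty) per group.
  1: ids {2, 6, 7, 13} → MAX(m.qty)=12
  2: ids {1, 4, 5} → MAX(m.qty)=11
  3: ids {3, 8, 9, 10, 11, 12, 14} → MAX(m.qty)=11

Nairobi | 12 ; Reno | 11 ; Kyoto | 11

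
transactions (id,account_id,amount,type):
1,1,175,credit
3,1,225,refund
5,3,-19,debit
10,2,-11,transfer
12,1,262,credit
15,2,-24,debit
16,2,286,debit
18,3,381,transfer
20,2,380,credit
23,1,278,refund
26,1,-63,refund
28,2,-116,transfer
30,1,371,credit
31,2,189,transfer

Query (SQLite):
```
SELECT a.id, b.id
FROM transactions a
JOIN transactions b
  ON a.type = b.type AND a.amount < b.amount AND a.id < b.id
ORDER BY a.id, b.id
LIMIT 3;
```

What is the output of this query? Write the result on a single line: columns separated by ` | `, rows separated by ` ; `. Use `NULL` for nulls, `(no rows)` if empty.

1 | 12 ; 1 | 20 ; 1 | 30

Pairs (a,b) with same type, a.amount < b.amount, a.id < b.id.
type groups: credit:{1,12,20,30} debit:{5,15,16} refund:{3,23,26} transfer:{10,18,28,31}
Ordered by (a.id, b.id); first 3.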